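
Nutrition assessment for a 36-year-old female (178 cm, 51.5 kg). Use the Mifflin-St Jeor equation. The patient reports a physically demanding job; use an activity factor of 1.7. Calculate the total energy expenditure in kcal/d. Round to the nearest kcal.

Mifflin-St Jeor (female): BMR = 10(51.5) + 6.25(178) − 5(36) − 161 = 515 + 1112.5 − 180 − 161 = 1286.5 kcal/day.
TEE = BMR × activity factor = 1286.5 × 1.7 = 2187.05 kcal/day.

2187 kcal/d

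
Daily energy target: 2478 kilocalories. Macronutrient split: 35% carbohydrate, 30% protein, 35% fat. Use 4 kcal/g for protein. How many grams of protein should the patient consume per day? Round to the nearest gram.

Protein energy = 30% × 2478 = 743.4 kcal.
At 4 kcal/g: 743.4 ÷ 4 = 185.85 g.

186 g/day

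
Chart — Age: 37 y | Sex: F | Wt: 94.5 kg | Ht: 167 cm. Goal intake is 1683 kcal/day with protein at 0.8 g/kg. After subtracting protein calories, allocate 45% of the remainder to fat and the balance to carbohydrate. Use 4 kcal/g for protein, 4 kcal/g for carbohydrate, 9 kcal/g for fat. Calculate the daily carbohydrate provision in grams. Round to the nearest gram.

Protein = 0.8 × 94.5 = 75.6 g → 75.6 × 4 = 302.4 kcal.
Non-protein calories = 1683 − 302.4 = 1380.6 kcal.
Fat: 45% × 1380.6 = 621.27 kcal; carbohydrate: 759.33 kcal.
Carbohydrate: 759.33 kcal ÷ 4 kcal/g = 189.8325 g.

190 g/day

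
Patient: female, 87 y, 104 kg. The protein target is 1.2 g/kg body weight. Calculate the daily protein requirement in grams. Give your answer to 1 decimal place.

124.8 g/day

Protein = 1.2 g/kg × 104 kg = 124.8 g/day.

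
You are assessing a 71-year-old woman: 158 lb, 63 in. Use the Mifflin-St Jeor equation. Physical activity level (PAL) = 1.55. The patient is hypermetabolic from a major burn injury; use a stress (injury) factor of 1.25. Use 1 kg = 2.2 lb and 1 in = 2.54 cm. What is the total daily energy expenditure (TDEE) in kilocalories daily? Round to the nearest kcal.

Convert to metric: weight = 158 ÷ 2.2 = 71.8182 kg; height = 63 × 2.54 = 160.02 cm.
Mifflin-St Jeor (female): BMR = 10(71.8182) + 6.25(160.02) − 5(71) − 161 = 718.1818 + 1000.125 − 355 − 161 = 1202.3068 kcal/day.
TEE = BMR × activity factor = 1202.3068 × 1.55 = 1863.5756 kcal/day.
Apply stress factor: 1863.5756 × 1.25 = 2329.4695 kcal/day.

2329 kilocalories daily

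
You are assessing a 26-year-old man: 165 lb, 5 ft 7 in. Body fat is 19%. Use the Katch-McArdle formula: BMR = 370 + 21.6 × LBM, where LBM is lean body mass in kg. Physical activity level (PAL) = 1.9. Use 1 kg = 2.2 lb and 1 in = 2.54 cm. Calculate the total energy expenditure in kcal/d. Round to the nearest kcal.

Convert to metric: weight = 165 ÷ 2.2 = 75 kg; height = (5×12 + 7) × 2.54 = 67 × 2.54 = 170.18 cm.
LBM = 75 × (1 − 0.19) = 60.75 kg. Katch-McArdle: BMR = 370 + 21.6 × 60.75 = 1682.2 kcal/day.
TEE = BMR × activity factor = 1682.2 × 1.9 = 3196.18 kcal/day.

3196 kcal/d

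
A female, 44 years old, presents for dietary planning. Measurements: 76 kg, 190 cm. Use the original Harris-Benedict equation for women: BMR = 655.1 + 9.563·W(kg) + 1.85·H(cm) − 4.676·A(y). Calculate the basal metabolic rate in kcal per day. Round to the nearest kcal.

1528 kcal per day

Harris-Benedict: BMR = 655.1 + 9.563(76) + 1.85(190) − 4.676(44) = 1527.644 kcal/day.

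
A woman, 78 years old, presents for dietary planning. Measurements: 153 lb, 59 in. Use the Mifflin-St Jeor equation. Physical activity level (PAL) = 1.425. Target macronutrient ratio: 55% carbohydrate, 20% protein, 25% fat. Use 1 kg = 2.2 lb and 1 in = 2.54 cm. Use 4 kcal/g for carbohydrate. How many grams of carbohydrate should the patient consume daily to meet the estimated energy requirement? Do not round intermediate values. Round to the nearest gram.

Convert to metric: weight = 153 ÷ 2.2 = 69.5455 kg; height = 59 × 2.54 = 149.86 cm.
Mifflin-St Jeor (female): BMR = 10(69.5455) + 6.25(149.86) − 5(78) − 161 = 695.4545 + 936.625 − 390 − 161 = 1081.0795 kcal/day.
TEE = 1081.0795 × 1.425 = 1540.5384 kcal/day.
Carbohydrate energy = 55% × 1540.5384 = 847.2961 kcal.
Carbohydrate = 847.2961 ÷ 4 kcal/g = 211.824 g.

212 g/day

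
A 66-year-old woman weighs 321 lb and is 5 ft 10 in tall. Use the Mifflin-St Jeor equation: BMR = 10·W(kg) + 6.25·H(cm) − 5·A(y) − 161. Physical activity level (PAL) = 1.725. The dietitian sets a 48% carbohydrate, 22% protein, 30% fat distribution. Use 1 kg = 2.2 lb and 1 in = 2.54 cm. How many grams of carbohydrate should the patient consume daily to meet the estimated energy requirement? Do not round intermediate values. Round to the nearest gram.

Convert to metric: weight = 321 ÷ 2.2 = 145.9091 kg; height = (5×12 + 10) × 2.54 = 70 × 2.54 = 177.8 cm.
Mifflin-St Jeor (female): BMR = 10(145.9091) + 6.25(177.8) − 5(66) − 161 = 1459.0909 + 1111.25 − 330 − 161 = 2079.3409 kcal/day.
TEE = 2079.3409 × 1.725 = 3586.8631 kcal/day.
Carbohydrate energy = 48% × 3586.8631 = 1721.6943 kcal.
Carbohydrate = 1721.6943 ÷ 4 kcal/g = 430.4236 g.

430 g/day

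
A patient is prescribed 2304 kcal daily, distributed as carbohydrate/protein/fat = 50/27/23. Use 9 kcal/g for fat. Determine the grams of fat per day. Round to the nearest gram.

59 g/day

Fat energy = 23% × 2304 = 529.92 kcal.
At 9 kcal/g: 529.92 ÷ 9 = 58.88 g.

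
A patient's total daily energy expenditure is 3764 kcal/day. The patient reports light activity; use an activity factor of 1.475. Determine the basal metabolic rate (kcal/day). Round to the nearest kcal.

BMR = TEE ÷ activity factor = 3764 ÷ 1.475 = 2551.8644 kcal/day.

2552 kcal/day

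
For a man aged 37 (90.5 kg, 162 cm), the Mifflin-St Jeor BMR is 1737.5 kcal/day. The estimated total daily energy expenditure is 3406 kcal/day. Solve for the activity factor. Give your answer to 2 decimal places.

1.96

Activity factor = TEE ÷ BMR = 3406 ÷ 1737.5 = 1.96.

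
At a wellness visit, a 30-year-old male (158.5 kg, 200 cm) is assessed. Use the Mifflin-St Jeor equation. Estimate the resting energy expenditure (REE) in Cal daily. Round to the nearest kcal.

2690 Cal daily

Mifflin-St Jeor (male): BMR = 10(158.5) + 6.25(200) − 5(30) + 5 = 1585 + 1250 − 150 + 5 = 2690 kcal/day.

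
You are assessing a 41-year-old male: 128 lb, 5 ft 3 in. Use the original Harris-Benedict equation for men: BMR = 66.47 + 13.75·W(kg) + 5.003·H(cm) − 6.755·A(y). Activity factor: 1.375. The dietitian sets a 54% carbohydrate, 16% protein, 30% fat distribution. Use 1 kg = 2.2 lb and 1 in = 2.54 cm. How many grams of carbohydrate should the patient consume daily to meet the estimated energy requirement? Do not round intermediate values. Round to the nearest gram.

Convert to metric: weight = 128 ÷ 2.2 = 58.1818 kg; height = (5×12 + 3) × 2.54 = 63 × 2.54 = 160.02 cm.
Harris-Benedict: BMR = 66.47 + 13.75(58.1818) + 5.003(160.02) − 6.755(41) = 1390.0951 kcal/day.
TEE = 1390.0951 × 1.375 = 1911.3807 kcal/day.
Carbohydrate energy = 54% × 1911.3807 = 1032.1456 kcal.
Carbohydrate = 1032.1456 ÷ 4 kcal/g = 258.0364 g.

258 g/day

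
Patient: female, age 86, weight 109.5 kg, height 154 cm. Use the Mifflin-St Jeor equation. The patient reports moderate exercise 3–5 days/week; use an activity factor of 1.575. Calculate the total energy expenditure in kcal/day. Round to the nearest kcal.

Mifflin-St Jeor (female): BMR = 10(109.5) + 6.25(154) − 5(86) − 161 = 1095 + 962.5 − 430 − 161 = 1466.5 kcal/day.
TEE = BMR × activity factor = 1466.5 × 1.575 = 2309.7375 kcal/day.

2310 kcal/day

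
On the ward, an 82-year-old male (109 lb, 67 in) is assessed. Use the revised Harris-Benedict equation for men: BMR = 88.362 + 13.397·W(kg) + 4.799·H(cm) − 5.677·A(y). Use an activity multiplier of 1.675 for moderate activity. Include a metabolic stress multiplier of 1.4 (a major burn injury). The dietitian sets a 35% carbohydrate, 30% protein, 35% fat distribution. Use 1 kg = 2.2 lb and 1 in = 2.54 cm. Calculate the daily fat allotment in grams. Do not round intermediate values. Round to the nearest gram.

101 g/day

Convert to metric: weight = 109 ÷ 2.2 = 49.5455 kg; height = 67 × 2.54 = 170.18 cm.
Harris-Benedict: BMR = 88.362 + 13.397(49.5455) + 4.799(170.18) − 5.677(82) = 1103.3023 kcal/day.
TEE = 1103.3023 × 1.675 = 1848.0313 kcal/day.
With stress factor 1.4: 1848.0313 × 1.4 = 2587.2438 kcal/day.
Fat energy = 35% × 2587.2438 = 905.5353 kcal.
Fat = 905.5353 ÷ 9 kcal/g = 100.615 g.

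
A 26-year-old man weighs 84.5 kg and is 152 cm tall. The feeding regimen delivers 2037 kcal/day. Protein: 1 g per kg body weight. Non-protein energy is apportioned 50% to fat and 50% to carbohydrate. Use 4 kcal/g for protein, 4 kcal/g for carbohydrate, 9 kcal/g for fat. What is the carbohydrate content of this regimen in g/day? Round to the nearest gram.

Protein = 1 × 84.5 = 84.5 g → 84.5 × 4 = 338 kcal.
Non-protein calories = 2037 − 338 = 1699 kcal.
Fat: 50% × 1699 = 849.5 kcal; carbohydrate: 849.5 kcal.
Carbohydrate: 849.5 kcal ÷ 4 kcal/g = 212.375 g.

212 g/day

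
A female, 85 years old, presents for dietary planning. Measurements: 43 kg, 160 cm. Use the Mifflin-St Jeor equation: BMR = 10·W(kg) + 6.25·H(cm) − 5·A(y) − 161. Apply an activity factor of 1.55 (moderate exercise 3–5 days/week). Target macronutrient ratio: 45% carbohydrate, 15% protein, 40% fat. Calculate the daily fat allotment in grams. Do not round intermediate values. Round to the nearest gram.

58 g/day

Mifflin-St Jeor (female): BMR = 10(43) + 6.25(160) − 5(85) − 161 = 430 + 1000 − 425 − 161 = 844 kcal/day.
TEE = 844 × 1.55 = 1308.2 kcal/day.
Fat energy = 40% × 1308.2 = 523.28 kcal.
Fat = 523.28 ÷ 9 kcal/g = 58.1422 g.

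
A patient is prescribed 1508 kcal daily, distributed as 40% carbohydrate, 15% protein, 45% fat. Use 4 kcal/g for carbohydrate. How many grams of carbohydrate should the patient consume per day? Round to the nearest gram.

Carbohydrate energy = 40% × 1508 = 603.2 kcal.
At 4 kcal/g: 603.2 ÷ 4 = 150.8 g.

151 g/day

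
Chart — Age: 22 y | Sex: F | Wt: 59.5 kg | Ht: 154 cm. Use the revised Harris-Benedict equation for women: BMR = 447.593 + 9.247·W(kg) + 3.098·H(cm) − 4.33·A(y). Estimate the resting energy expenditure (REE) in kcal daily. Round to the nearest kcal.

1380 kcal daily

Harris-Benedict: BMR = 447.593 + 9.247(59.5) + 3.098(154) − 4.33(22) = 1379.6215 kcal/day.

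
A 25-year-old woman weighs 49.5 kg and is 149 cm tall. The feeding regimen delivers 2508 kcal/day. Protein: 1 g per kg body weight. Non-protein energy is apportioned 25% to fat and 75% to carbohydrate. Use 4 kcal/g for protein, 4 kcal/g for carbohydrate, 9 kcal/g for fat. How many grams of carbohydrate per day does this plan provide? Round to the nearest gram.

433 g/day

Protein = 1 × 49.5 = 49.5 g → 49.5 × 4 = 198 kcal.
Non-protein calories = 2508 − 198 = 2310 kcal.
Fat: 25% × 2310 = 577.5 kcal; carbohydrate: 1732.5 kcal.
Carbohydrate: 1732.5 kcal ÷ 4 kcal/g = 433.125 g.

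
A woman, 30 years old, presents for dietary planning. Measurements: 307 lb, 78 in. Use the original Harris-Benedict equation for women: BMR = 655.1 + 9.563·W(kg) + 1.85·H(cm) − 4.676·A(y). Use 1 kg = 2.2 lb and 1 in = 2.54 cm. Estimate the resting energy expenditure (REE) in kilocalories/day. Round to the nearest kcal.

2216 kilocalories/day

Convert to metric: weight = 307 ÷ 2.2 = 139.5455 kg; height = 78 × 2.54 = 198.12 cm.
Harris-Benedict: BMR = 655.1 + 9.563(139.5455) + 1.85(198.12) − 4.676(30) = 2215.8152 kcal/day.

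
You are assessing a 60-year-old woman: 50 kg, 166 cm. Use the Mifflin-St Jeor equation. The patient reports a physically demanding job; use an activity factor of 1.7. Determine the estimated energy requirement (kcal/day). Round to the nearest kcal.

1830 kcal/day

Mifflin-St Jeor (female): BMR = 10(50) + 6.25(166) − 5(60) − 161 = 500 + 1037.5 − 300 − 161 = 1076.5 kcal/day.
TEE = BMR × activity factor = 1076.5 × 1.7 = 1830.05 kcal/day.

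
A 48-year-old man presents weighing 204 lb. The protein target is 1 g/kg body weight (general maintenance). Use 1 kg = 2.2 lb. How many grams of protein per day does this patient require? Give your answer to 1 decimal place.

92.7 g/day

Weight in kg = 204 ÷ 2.2 = 92.7273 kg.
Protein = 1 g/kg × 92.7273 kg = 92.7273 g/day.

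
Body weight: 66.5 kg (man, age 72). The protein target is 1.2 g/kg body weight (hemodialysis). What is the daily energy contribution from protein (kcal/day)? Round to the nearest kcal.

Protein = 1.2 g/kg × 66.5 kg = 79.8 g/day.
Protein energy = 79.8 g × 4 kcal/g = 319.2 kcal/day.

319 kcal/day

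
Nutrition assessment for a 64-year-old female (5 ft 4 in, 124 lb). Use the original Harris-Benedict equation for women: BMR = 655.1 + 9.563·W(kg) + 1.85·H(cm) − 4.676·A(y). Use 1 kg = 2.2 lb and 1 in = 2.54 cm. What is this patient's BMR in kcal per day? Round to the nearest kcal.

1196 kcal per day

Convert to metric: weight = 124 ÷ 2.2 = 56.3636 kg; height = (5×12 + 4) × 2.54 = 64 × 2.54 = 162.56 cm.
Harris-Benedict: BMR = 655.1 + 9.563(56.3636) + 1.85(162.56) − 4.676(64) = 1195.5775 kcal/day.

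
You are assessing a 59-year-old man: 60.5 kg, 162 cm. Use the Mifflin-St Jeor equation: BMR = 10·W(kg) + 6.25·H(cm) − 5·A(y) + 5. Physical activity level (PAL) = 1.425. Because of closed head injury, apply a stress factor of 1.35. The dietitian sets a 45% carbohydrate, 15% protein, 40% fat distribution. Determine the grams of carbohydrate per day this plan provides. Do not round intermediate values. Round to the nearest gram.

287 g/day

Mifflin-St Jeor (male): BMR = 10(60.5) + 6.25(162) − 5(59) + 5 = 605 + 1012.5 − 295 + 5 = 1327.5 kcal/day.
TEE = 1327.5 × 1.425 = 1891.6875 kcal/day.
With stress factor 1.35: 1891.6875 × 1.35 = 2553.7781 kcal/day.
Carbohydrate energy = 45% × 2553.7781 = 1149.2002 kcal.
Carbohydrate = 1149.2002 ÷ 4 kcal/g = 287.3 g.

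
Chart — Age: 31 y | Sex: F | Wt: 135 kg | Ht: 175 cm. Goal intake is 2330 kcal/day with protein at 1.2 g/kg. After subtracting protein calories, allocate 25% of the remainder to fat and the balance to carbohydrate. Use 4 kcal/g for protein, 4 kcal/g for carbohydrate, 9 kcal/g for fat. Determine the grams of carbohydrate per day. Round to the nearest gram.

Protein = 1.2 × 135 = 162 g → 162 × 4 = 648 kcal.
Non-protein calories = 2330 − 648 = 1682 kcal.
Fat: 25% × 1682 = 420.5 kcal; carbohydrate: 1261.5 kcal.
Carbohydrate: 1261.5 kcal ÷ 4 kcal/g = 315.375 g.

315 g/day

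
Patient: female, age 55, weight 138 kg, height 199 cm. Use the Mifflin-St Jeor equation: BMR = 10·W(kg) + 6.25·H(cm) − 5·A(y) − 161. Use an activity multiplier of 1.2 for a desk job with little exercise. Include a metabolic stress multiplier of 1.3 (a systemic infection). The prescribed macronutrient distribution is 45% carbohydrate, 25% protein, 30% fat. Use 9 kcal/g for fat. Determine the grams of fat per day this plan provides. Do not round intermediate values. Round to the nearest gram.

114 g/day

Mifflin-St Jeor (female): BMR = 10(138) + 6.25(199) − 5(55) − 161 = 1380 + 1243.75 − 275 − 161 = 2187.75 kcal/day.
TEE = 2187.75 × 1.2 = 2625.3 kcal/day.
With stress factor 1.3: 2625.3 × 1.3 = 3412.89 kcal/day.
Fat energy = 30% × 3412.89 = 1023.867 kcal.
Fat = 1023.867 ÷ 9 kcal/g = 113.763 g.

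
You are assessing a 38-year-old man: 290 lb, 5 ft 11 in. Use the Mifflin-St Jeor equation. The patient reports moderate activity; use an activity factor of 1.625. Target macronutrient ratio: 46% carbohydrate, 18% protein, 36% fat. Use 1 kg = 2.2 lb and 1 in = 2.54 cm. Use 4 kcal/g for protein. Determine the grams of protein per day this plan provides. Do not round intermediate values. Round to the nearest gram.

165 g/day

Convert to metric: weight = 290 ÷ 2.2 = 131.8182 kg; height = (5×12 + 11) × 2.54 = 71 × 2.54 = 180.34 cm.
Mifflin-St Jeor (male): BMR = 10(131.8182) + 6.25(180.34) − 5(38) + 5 = 1318.1818 + 1127.125 − 190 + 5 = 2260.3068 kcal/day.
TEE = 2260.3068 × 1.625 = 3672.9986 kcal/day.
Protein energy = 18% × 3672.9986 = 661.1397 kcal.
Protein = 661.1397 ÷ 4 kcal/g = 165.2849 g.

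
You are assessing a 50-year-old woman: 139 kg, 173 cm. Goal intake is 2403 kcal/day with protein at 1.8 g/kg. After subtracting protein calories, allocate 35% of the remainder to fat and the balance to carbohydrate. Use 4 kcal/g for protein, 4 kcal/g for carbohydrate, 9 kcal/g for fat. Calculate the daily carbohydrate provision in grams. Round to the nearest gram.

228 g/day

Protein = 1.8 × 139 = 250.2 g → 250.2 × 4 = 1000.8 kcal.
Non-protein calories = 2403 − 1000.8 = 1402.2 kcal.
Fat: 35% × 1402.2 = 490.77 kcal; carbohydrate: 911.43 kcal.
Carbohydrate: 911.43 kcal ÷ 4 kcal/g = 227.8575 g.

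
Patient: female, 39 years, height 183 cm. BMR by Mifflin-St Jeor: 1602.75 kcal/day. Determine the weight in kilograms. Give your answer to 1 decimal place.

1602.75 = 10·W + 6.25(183) − 5(39) − 161
10·W = 1602.75 − 787.75 = 815, so W = 81.5 kg.

81.5 kg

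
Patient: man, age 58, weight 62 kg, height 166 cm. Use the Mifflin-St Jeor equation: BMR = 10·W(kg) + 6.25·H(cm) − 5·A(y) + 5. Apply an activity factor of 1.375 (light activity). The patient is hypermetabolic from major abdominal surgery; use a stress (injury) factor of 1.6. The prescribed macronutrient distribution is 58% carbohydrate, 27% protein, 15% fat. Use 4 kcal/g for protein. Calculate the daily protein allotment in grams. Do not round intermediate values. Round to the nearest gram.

Mifflin-St Jeor (male): BMR = 10(62) + 6.25(166) − 5(58) + 5 = 620 + 1037.5 − 290 + 5 = 1372.5 kcal/day.
TEE = 1372.5 × 1.375 = 1887.1875 kcal/day.
With stress factor 1.6: 1887.1875 × 1.6 = 3019.5 kcal/day.
Protein energy = 27% × 3019.5 = 815.265 kcal.
Protein = 815.265 ÷ 4 kcal/g = 203.8163 g.

204 g/day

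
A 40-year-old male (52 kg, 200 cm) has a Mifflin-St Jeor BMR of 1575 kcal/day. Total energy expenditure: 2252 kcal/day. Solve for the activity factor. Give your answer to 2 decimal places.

1.43

Activity factor = TEE ÷ BMR = 2252 ÷ 1575 = 1.43.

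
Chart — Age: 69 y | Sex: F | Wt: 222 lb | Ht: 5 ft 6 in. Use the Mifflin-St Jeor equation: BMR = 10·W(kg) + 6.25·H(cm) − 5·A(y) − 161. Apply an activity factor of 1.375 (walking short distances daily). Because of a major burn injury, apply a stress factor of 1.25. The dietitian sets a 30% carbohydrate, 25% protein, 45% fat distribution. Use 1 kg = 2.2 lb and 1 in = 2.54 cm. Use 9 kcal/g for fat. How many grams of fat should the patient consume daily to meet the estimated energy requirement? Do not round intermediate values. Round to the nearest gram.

Convert to metric: weight = 222 ÷ 2.2 = 100.9091 kg; height = (5×12 + 6) × 2.54 = 66 × 2.54 = 167.64 cm.
Mifflin-St Jeor (female): BMR = 10(100.9091) + 6.25(167.64) − 5(69) − 161 = 1009.0909 + 1047.75 − 345 − 161 = 1550.8409 kcal/day.
TEE = 1550.8409 × 1.375 = 2132.4063 kcal/day.
With stress factor 1.25: 2132.4063 × 1.25 = 2665.5078 kcal/day.
Fat energy = 45% × 2665.5078 = 1199.4785 kcal.
Fat = 1199.4785 ÷ 9 kcal/g = 133.2754 g.

133 g/day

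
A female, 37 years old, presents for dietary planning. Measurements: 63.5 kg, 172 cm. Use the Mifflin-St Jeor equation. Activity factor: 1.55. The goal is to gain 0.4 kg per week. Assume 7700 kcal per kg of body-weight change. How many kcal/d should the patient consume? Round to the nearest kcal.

2554 kcal/d

Mifflin-St Jeor (female): BMR = 10(63.5) + 6.25(172) − 5(37) − 161 = 635 + 1075 − 185 − 161 = 1364 kcal/day.
TEE = 1364 × 1.55 = 2114.2 kcal/day.
Required daily surplus = 0.4 × 7700 ÷ 7 = 440 kcal/day.
Target intake = 2114.2 + 440 = 2554.2 kcal/day.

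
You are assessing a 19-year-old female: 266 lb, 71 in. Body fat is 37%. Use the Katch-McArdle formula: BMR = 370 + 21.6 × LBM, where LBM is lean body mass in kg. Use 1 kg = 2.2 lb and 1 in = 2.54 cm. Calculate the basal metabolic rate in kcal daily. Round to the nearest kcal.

Convert to metric: weight = 266 ÷ 2.2 = 120.9091 kg; height = 71 × 2.54 = 180.34 cm.
LBM = 120.9091 × (1 − 0.37) = 76.1727 kg. Katch-McArdle: BMR = 370 + 21.6 × 76.1727 = 2015.3309 kcal/day.

2015 kcal daily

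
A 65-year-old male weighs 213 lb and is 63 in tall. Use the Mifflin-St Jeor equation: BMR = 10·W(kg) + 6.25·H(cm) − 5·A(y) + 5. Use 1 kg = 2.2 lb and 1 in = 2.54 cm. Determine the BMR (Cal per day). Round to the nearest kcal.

1648 Cal per day

Convert to metric: weight = 213 ÷ 2.2 = 96.8182 kg; height = 63 × 2.54 = 160.02 cm.
Mifflin-St Jeor (male): BMR = 10(96.8182) + 6.25(160.02) − 5(65) + 5 = 968.1818 + 1000.125 − 325 + 5 = 1648.3068 kcal/day.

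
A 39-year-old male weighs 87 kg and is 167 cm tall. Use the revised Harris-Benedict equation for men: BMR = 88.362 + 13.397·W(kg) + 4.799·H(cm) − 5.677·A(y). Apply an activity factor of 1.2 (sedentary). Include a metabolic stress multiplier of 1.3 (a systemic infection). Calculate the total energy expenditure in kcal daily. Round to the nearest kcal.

2861 kcal daily

Harris-Benedict: BMR = 88.362 + 13.397(87) + 4.799(167) − 5.677(39) = 1833.931 kcal/day.
TEE = BMR × activity factor = 1833.931 × 1.2 = 2200.7172 kcal/day.
Apply stress factor: 2200.7172 × 1.3 = 2860.9324 kcal/day.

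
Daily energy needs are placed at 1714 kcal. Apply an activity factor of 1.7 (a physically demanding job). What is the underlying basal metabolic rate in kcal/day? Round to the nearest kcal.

BMR = TEE ÷ activity factor = 1714 ÷ 1.7 = 1008.2353 kcal/day.

1008 kcal/day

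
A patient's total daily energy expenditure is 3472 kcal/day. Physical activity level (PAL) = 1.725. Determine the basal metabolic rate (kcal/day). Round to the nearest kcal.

BMR = TEE ÷ activity factor = 3472 ÷ 1.725 = 2012.7536 kcal/day.

2013 kcal/day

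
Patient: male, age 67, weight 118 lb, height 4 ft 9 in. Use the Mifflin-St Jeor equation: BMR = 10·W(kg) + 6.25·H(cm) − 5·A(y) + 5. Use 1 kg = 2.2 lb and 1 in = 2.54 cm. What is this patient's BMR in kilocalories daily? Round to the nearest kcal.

1111 kilocalories daily

Convert to metric: weight = 118 ÷ 2.2 = 53.6364 kg; height = (4×12 + 9) × 2.54 = 57 × 2.54 = 144.78 cm.
Mifflin-St Jeor (male): BMR = 10(53.6364) + 6.25(144.78) − 5(67) + 5 = 536.3636 + 904.875 − 335 + 5 = 1111.2386 kcal/day.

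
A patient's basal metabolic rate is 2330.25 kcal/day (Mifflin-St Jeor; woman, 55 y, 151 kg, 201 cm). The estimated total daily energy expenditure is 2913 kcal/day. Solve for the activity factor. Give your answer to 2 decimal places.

1.25

Activity factor = TEE ÷ BMR = 2913 ÷ 2330.25 = 1.25.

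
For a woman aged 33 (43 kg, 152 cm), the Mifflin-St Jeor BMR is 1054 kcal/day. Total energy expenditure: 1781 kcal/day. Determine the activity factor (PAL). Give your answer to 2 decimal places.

1.69

Activity factor = TEE ÷ BMR = 1781 ÷ 1054 = 1.69.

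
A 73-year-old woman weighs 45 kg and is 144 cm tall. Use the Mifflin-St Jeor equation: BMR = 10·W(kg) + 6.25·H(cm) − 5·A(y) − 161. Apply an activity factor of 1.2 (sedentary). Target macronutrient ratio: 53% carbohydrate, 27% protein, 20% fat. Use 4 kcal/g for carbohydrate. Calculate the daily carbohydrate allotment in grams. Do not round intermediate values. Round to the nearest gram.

131 g/day

Mifflin-St Jeor (female): BMR = 10(45) + 6.25(144) − 5(73) − 161 = 450 + 900 − 365 − 161 = 824 kcal/day.
TEE = 824 × 1.2 = 988.8 kcal/day.
Carbohydrate energy = 53% × 988.8 = 524.064 kcal.
Carbohydrate = 524.064 ÷ 4 kcal/g = 131.016 g.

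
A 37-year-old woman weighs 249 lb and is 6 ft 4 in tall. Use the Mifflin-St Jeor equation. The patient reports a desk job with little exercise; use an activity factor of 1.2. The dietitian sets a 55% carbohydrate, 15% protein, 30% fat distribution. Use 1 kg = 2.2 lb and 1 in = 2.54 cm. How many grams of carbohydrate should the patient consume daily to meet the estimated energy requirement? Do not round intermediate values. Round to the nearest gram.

329 g/day

Convert to metric: weight = 249 ÷ 2.2 = 113.1818 kg; height = (6×12 + 4) × 2.54 = 76 × 2.54 = 193.04 cm.
Mifflin-St Jeor (female): BMR = 10(113.1818) + 6.25(193.04) − 5(37) − 161 = 1131.8182 + 1206.5 − 185 − 161 = 1992.3182 kcal/day.
TEE = 1992.3182 × 1.2 = 2390.7818 kcal/day.
Carbohydrate energy = 55% × 2390.7818 = 1314.93 kcal.
Carbohydrate = 1314.93 ÷ 4 kcal/g = 328.7325 g.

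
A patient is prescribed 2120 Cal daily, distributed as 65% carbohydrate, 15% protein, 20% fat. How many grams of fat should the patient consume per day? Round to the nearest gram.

47 g/day

Fat energy = 20% × 2120 = 424 kcal.
At 9 kcal/g: 424 ÷ 9 = 47.1111 g.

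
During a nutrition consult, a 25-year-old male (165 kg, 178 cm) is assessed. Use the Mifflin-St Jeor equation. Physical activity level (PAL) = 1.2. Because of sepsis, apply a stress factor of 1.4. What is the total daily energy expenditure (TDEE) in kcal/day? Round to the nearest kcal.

Mifflin-St Jeor (male): BMR = 10(165) + 6.25(178) − 5(25) + 5 = 1650 + 1112.5 − 125 + 5 = 2642.5 kcal/day.
TEE = BMR × activity factor = 2642.5 × 1.2 = 3171 kcal/day.
Apply stress factor: 3171 × 1.4 = 4439.4 kcal/day.

4439 kcal/day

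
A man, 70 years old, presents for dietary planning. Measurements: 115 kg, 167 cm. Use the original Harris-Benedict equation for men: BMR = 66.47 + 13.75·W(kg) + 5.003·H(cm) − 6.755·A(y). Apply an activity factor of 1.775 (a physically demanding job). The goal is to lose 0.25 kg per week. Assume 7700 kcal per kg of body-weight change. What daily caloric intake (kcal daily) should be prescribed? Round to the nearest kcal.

3293 kcal daily

Harris-Benedict: BMR = 66.47 + 13.75(115) + 5.003(167) − 6.755(70) = 2010.371 kcal/day.
TEE = 2010.371 × 1.775 = 3568.4085 kcal/day.
Required daily deficit = 0.25 × 7700 ÷ 7 = 275 kcal/day.
Target intake = 3568.4085 − 275 = 3293.4085 kcal/day.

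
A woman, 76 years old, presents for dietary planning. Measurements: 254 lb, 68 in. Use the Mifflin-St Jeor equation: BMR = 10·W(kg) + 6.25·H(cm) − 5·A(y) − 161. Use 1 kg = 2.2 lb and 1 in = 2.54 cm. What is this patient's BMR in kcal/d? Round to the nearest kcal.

1693 kcal/d

Convert to metric: weight = 254 ÷ 2.2 = 115.4545 kg; height = 68 × 2.54 = 172.72 cm.
Mifflin-St Jeor (female): BMR = 10(115.4545) + 6.25(172.72) − 5(76) − 161 = 1154.5455 + 1079.5 − 380 − 161 = 1693.0455 kcal/day.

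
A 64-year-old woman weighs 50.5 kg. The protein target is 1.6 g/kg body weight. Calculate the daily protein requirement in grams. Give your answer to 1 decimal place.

Protein = 1.6 g/kg × 50.5 kg = 80.8 g/day.

80.8 g/day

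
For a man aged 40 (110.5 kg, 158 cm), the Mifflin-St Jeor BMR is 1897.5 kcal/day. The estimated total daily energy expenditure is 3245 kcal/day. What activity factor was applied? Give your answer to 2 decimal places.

1.71

Activity factor = TEE ÷ BMR = 3245 ÷ 1897.5 = 1.71.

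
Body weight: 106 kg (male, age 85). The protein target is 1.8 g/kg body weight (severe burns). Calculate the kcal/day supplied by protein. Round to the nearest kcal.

Protein = 1.8 g/kg × 106 kg = 190.8 g/day.
Protein energy = 190.8 g × 4 kcal/g = 763.2 kcal/day.

763 kcal/day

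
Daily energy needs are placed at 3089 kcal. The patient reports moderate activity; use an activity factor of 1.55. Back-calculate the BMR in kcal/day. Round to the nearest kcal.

1993 kcal/day

BMR = TEE ÷ activity factor = 3089 ÷ 1.55 = 1992.9032 kcal/day.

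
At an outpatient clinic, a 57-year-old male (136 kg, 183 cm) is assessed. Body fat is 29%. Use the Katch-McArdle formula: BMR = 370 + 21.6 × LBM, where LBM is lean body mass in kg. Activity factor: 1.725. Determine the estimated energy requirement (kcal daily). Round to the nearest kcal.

LBM = 136 × (1 − 0.29) = 96.56 kg. Katch-McArdle: BMR = 370 + 21.6 × 96.56 = 2455.696 kcal/day.
TEE = BMR × activity factor = 2455.696 × 1.725 = 4236.0756 kcal/day.

4236 kcal daily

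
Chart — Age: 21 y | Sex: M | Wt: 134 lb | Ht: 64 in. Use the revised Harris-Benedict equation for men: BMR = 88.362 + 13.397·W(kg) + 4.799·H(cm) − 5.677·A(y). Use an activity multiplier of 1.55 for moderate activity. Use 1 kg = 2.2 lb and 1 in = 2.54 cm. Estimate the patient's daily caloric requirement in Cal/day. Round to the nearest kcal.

2426 Cal/day

Convert to metric: weight = 134 ÷ 2.2 = 60.9091 kg; height = 64 × 2.54 = 162.56 cm.
Harris-Benedict: BMR = 88.362 + 13.397(60.9091) + 4.799(162.56) − 5.677(21) = 1565.2695 kcal/day.
TEE = BMR × activity factor = 1565.2695 × 1.55 = 2426.1678 kcal/day.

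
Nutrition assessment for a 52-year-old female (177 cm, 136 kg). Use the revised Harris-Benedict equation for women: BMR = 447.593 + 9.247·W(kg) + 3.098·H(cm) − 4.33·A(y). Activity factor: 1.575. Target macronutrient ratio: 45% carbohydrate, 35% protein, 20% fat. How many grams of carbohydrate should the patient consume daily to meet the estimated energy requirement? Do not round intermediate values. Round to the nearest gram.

359 g/day

Harris-Benedict: BMR = 447.593 + 9.247(136) + 3.098(177) − 4.33(52) = 2028.371 kcal/day.
TEE = 2028.371 × 1.575 = 3194.6843 kcal/day.
Carbohydrate energy = 45% × 3194.6843 = 1437.6079 kcal.
Carbohydrate = 1437.6079 ÷ 4 kcal/g = 359.402 g.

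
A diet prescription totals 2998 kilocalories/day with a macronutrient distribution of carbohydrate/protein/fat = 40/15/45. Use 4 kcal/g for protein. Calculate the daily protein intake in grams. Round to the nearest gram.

Protein energy = 15% × 2998 = 449.7 kcal.
At 4 kcal/g: 449.7 ÷ 4 = 112.425 g.

112 g/day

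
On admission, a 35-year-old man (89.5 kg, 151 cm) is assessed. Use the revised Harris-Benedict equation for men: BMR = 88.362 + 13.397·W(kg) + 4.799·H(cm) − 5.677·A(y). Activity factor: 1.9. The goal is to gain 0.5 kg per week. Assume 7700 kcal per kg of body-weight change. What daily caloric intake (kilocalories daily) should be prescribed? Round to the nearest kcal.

3995 kilocalories daily

Harris-Benedict: BMR = 88.362 + 13.397(89.5) + 4.799(151) − 5.677(35) = 1813.3475 kcal/day.
TEE = 1813.3475 × 1.9 = 3445.3603 kcal/day.
Required daily surplus = 0.5 × 7700 ÷ 7 = 550 kcal/day.
Target intake = 3445.3603 + 550 = 3995.3603 kcal/day.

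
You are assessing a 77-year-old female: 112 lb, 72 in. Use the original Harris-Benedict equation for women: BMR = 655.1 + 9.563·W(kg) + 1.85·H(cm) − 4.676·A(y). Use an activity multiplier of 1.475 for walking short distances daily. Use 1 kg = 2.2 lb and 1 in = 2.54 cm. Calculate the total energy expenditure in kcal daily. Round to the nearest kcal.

Convert to metric: weight = 112 ÷ 2.2 = 50.9091 kg; height = 72 × 2.54 = 182.88 cm.
Harris-Benedict: BMR = 655.1 + 9.563(50.9091) + 1.85(182.88) − 4.676(77) = 1120.2196 kcal/day.
TEE = BMR × activity factor = 1120.2196 × 1.475 = 1652.324 kcal/day.

1652 kcal daily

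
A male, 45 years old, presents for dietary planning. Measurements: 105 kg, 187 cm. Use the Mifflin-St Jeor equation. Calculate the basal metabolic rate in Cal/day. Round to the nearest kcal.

Mifflin-St Jeor (male): BMR = 10(105) + 6.25(187) − 5(45) + 5 = 1050 + 1168.75 − 225 + 5 = 1998.75 kcal/day.

1999 Cal/day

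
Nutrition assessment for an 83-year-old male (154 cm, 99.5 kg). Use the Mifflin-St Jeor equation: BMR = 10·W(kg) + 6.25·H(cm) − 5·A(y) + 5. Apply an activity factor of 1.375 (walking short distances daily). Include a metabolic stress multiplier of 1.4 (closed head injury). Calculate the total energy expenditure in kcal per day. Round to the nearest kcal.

Mifflin-St Jeor (male): BMR = 10(99.5) + 6.25(154) − 5(83) + 5 = 995 + 962.5 − 415 + 5 = 1547.5 kcal/day.
TEE = BMR × activity factor = 1547.5 × 1.375 = 2127.8125 kcal/day.
Apply stress factor: 2127.8125 × 1.4 = 2978.9375 kcal/day.

2979 kcal per day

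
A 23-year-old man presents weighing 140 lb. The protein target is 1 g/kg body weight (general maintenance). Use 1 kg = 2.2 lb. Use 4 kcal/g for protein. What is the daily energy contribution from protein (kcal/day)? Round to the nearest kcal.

255 kcal/day

Weight in kg = 140 ÷ 2.2 = 63.6364 kg.
Protein = 1 g/kg × 63.6364 kg = 63.6364 g/day.
Protein energy = 63.6364 g × 4 kcal/g = 254.5455 kcal/day.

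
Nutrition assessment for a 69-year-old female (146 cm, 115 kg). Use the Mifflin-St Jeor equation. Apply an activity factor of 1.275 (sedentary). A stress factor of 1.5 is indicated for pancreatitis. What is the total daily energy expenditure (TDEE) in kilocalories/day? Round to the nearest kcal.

Mifflin-St Jeor (female): BMR = 10(115) + 6.25(146) − 5(69) − 161 = 1150 + 912.5 − 345 − 161 = 1556.5 kcal/day.
TEE = BMR × activity factor = 1556.5 × 1.275 = 1984.5375 kcal/day.
Apply stress factor: 1984.5375 × 1.5 = 2976.8063 kcal/day.

2977 kilocalories/day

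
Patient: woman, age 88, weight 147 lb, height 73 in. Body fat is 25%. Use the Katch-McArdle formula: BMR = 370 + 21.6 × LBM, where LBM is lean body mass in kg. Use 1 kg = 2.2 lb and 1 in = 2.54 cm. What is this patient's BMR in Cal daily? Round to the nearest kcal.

Convert to metric: weight = 147 ÷ 2.2 = 66.8182 kg; height = 73 × 2.54 = 185.42 cm.
LBM = 66.8182 × (1 − 0.25) = 50.1136 kg. Katch-McArdle: BMR = 370 + 21.6 × 50.1136 = 1452.4545 kcal/day.

1452 Cal daily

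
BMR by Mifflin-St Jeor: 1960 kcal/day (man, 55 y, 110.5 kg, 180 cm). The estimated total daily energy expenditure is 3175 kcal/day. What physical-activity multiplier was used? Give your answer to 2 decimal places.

Activity factor = TEE ÷ BMR = 3175 ÷ 1960 = 1.62.

1.62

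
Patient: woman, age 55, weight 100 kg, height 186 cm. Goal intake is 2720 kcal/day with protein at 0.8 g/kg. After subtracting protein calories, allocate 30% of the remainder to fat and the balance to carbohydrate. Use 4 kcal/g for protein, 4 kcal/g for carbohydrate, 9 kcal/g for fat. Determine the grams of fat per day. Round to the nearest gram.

80 g/day

Protein = 0.8 × 100 = 80 g → 80 × 4 = 320 kcal.
Non-protein calories = 2720 − 320 = 2400 kcal.
Fat: 30% × 2400 = 720 kcal; carbohydrate: 1680 kcal.
Fat: 720 kcal ÷ 9 kcal/g = 80 g.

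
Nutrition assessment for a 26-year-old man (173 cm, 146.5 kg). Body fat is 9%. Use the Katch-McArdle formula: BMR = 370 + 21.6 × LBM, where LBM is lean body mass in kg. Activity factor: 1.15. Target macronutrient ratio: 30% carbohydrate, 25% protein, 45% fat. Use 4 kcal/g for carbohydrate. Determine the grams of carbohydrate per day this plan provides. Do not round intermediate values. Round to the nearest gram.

280 g/day

LBM = 146.5 × (1 − 0.09) = 133.315 kg. Katch-McArdle: BMR = 370 + 21.6 × 133.315 = 3249.604 kcal/day.
TEE = 3249.604 × 1.15 = 3737.0446 kcal/day.
Carbohydrate energy = 30% × 3737.0446 = 1121.1134 kcal.
Carbohydrate = 1121.1134 ÷ 4 kcal/g = 280.2783 g.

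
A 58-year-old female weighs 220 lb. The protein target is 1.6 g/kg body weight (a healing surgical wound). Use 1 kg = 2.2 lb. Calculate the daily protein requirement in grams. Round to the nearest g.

160 g/day

Weight in kg = 220 ÷ 2.2 = 100 kg.
Protein = 1.6 g/kg × 100 kg = 160 g/day.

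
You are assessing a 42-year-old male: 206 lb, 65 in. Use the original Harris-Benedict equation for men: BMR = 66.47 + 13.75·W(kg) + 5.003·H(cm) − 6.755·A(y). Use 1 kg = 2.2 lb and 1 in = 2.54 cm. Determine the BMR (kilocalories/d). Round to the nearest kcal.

1896 kilocalories/d

Convert to metric: weight = 206 ÷ 2.2 = 93.6364 kg; height = 65 × 2.54 = 165.1 cm.
Harris-Benedict: BMR = 66.47 + 13.75(93.6364) + 5.003(165.1) − 6.755(42) = 1896.2553 kcal/day.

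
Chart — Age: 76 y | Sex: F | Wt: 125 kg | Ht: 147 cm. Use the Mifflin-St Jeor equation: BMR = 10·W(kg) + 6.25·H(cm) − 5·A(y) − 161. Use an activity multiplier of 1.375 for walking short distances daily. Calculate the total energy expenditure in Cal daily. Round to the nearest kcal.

2238 Cal daily

Mifflin-St Jeor (female): BMR = 10(125) + 6.25(147) − 5(76) − 161 = 1250 + 918.75 − 380 − 161 = 1627.75 kcal/day.
TEE = BMR × activity factor = 1627.75 × 1.375 = 2238.1563 kcal/day.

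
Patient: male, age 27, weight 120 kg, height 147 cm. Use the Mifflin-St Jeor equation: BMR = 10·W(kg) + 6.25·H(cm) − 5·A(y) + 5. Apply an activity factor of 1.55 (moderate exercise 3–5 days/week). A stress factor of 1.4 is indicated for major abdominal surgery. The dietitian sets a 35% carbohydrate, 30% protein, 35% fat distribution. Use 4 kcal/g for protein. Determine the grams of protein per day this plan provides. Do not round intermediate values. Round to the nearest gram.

Mifflin-St Jeor (male): BMR = 10(120) + 6.25(147) − 5(27) + 5 = 1200 + 918.75 − 135 + 5 = 1988.75 kcal/day.
TEE = 1988.75 × 1.55 = 3082.5625 kcal/day.
With stress factor 1.4: 3082.5625 × 1.4 = 4315.5875 kcal/day.
Protein energy = 30% × 4315.5875 = 1294.6763 kcal.
Protein = 1294.6763 ÷ 4 kcal/g = 323.6691 g.

324 g/day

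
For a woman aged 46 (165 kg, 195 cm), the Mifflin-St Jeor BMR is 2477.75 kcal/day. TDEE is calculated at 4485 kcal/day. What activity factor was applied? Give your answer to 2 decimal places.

Activity factor = TEE ÷ BMR = 4485 ÷ 2477.75 = 1.81.

1.81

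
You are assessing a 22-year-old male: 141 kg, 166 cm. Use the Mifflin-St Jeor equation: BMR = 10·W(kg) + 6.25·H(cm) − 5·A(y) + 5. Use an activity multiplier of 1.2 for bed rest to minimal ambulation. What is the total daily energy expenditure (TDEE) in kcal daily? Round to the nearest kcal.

2811 kcal daily

Mifflin-St Jeor (male): BMR = 10(141) + 6.25(166) − 5(22) + 5 = 1410 + 1037.5 − 110 + 5 = 2342.5 kcal/day.
TEE = BMR × activity factor = 2342.5 × 1.2 = 2811 kcal/day.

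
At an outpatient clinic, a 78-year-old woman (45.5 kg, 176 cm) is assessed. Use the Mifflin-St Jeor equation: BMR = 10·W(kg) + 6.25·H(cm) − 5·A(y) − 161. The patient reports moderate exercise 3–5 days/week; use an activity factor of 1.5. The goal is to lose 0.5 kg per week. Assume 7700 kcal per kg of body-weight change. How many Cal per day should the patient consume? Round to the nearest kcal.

Mifflin-St Jeor (female): BMR = 10(45.5) + 6.25(176) − 5(78) − 161 = 455 + 1100 − 390 − 161 = 1004 kcal/day.
TEE = 1004 × 1.5 = 1506 kcal/day.
Required daily deficit = 0.5 × 7700 ÷ 7 = 550 kcal/day.
Target intake = 1506 − 550 = 956 kcal/day.

956 Cal per day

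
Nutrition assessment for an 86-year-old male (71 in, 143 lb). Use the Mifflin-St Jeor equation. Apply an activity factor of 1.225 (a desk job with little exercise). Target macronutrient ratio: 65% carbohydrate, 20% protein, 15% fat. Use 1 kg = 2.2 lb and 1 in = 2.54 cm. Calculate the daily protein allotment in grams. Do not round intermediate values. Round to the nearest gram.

Convert to metric: weight = 143 ÷ 2.2 = 65 kg; height = 71 × 2.54 = 180.34 cm.
Mifflin-St Jeor (male): BMR = 10(65) + 6.25(180.34) − 5(86) + 5 = 650 + 1127.125 − 430 + 5 = 1352.125 kcal/day.
TEE = 1352.125 × 1.225 = 1656.3531 kcal/day.
Protein energy = 20% × 1656.3531 = 331.2706 kcal.
Protein = 331.2706 ÷ 4 kcal/g = 82.8177 g.

83 g/day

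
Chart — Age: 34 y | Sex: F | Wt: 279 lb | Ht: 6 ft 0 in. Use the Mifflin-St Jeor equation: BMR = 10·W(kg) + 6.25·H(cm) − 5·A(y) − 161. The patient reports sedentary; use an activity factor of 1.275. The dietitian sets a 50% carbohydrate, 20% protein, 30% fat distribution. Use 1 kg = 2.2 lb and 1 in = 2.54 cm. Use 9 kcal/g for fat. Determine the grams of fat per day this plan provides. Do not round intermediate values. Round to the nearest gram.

88 g/day

Convert to metric: weight = 279 ÷ 2.2 = 126.8182 kg; height = (6×12 + 0) × 2.54 = 72 × 2.54 = 182.88 cm.
Mifflin-St Jeor (female): BMR = 10(126.8182) + 6.25(182.88) − 5(34) − 161 = 1268.1818 + 1143 − 170 − 161 = 2080.1818 kcal/day.
TEE = 2080.1818 × 1.275 = 2652.2318 kcal/day.
Fat energy = 30% × 2652.2318 = 795.6695 kcal.
Fat = 795.6695 ÷ 9 kcal/g = 88.4077 g.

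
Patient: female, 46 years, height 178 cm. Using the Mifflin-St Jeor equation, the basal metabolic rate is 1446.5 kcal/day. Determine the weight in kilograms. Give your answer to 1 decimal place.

72.5 kg

1446.5 = 10·W + 6.25(178) − 5(46) − 161
10·W = 1446.5 − 721.5 = 725, so W = 72.5 kg.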